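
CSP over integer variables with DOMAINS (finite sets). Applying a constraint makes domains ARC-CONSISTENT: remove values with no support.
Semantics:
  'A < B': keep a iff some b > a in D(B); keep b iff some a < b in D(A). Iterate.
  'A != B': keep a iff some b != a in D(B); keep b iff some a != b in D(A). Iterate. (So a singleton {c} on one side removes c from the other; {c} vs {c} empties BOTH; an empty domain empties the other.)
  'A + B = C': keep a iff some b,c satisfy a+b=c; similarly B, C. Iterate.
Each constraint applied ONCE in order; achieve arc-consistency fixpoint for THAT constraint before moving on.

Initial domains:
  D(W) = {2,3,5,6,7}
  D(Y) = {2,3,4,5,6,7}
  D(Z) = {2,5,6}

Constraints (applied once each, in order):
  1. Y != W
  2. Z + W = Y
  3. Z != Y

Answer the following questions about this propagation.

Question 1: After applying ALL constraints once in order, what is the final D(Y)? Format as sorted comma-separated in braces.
Constraint 1 (Y != W) on D(Y)={2,3,4,5,6,7} D(W)={2,3,5,6,7}: no change
Constraint 2 (Z + W = Y) on D(Z)={2,5,6} D(W)={2,3,5,6,7} D(Y)={2,3,4,5,6,7}: Z {2,5,6}->{2,5}; W {2,3,5,6,7}->{2,3,5}; Y {2,3,4,5,6,7}->{4,5,7}
Constraint 3 (Z != Y) on D(Z)={2,5} D(Y)={4,5,7}: no change
So after all 3 constraints: D(Y) = {4,5,7}

Answer: {4,5,7}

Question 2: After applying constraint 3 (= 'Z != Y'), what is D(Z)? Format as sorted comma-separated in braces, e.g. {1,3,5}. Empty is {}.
Constraint 1 (Y != W) on D(Y)={2,3,4,5,6,7} D(W)={2,3,5,6,7}: no change
Constraint 2 (Z + W = Y) on D(Z)={2,5,6} D(W)={2,3,5,6,7} D(Y)={2,3,4,5,6,7}: Z {2,5,6}->{2,5}; W {2,3,5,6,7}->{2,3,5}; Y {2,3,4,5,6,7}->{4,5,7}
Constraint 3 (Z != Y) on D(Z)={2,5} D(Y)={4,5,7}: no change
So after constraint 3: D(Z) = {2,5}

Answer: {2,5}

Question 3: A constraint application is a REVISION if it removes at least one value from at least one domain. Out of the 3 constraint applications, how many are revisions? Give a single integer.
Constraint 1 (Y != W) on D(Y)={2,3,4,5,6,7} D(W)={2,3,5,6,7}: no change => not a revision
Constraint 2 (Z + W = Y) on D(Z)={2,5,6} D(W)={2,3,5,6,7} D(Y)={2,3,4,5,6,7}: Z {2,5,6}->{2,5}; W {2,3,5,6,7}->{2,3,5}; Y {2,3,4,5,6,7}->{4,5,7} => REVISION
Constraint 3 (Z != Y) on D(Z)={2,5} D(Y)={4,5,7}: no change => not a revision
Total revisions = 1

Answer: 1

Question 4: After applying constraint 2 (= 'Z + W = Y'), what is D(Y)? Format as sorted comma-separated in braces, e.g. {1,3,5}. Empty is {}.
Answer: {4,5,7}

Derivation:
Constraint 1 (Y != W) on D(Y)={2,3,4,5,6,7} D(W)={2,3,5,6,7}: no change
Constraint 2 (Z + W = Y) on D(Z)={2,5,6} D(W)={2,3,5,6,7} D(Y)={2,3,4,5,6,7}: Z {2,5,6}->{2,5}; W {2,3,5,6,7}->{2,3,5}; Y {2,3,4,5,6,7}->{4,5,7}
So after constraint 2: D(Y) = {4,5,7}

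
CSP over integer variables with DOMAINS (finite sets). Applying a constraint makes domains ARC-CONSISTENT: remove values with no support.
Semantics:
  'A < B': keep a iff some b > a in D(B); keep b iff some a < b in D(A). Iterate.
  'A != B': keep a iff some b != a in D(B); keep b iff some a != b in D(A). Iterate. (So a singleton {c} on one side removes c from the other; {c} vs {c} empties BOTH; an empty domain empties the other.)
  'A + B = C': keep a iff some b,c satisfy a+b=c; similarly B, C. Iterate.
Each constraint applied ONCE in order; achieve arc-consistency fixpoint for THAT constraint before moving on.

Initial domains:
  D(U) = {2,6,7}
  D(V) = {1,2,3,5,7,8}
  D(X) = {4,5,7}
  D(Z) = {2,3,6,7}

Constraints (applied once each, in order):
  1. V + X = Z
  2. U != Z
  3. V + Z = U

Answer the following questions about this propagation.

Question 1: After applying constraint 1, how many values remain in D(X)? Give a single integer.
Answer: 2

Derivation:
Constraint 1 (V + X = Z) on D(V)={1,2,3,5,7,8} D(X)={4,5,7} D(Z)={2,3,6,7}: V {1,2,3,5,7,8}->{1,2,3}; X {4,5,7}->{4,5}; Z {2,3,6,7}->{6,7}
So after constraint 1: D(X)={4,5}, size = 2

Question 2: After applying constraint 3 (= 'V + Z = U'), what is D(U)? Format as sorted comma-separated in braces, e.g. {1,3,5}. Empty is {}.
Answer: {7}

Derivation:
Constraint 1 (V + X = Z) on D(V)={1,2,3,5,7,8} D(X)={4,5,7} D(Z)={2,3,6,7}: V {1,2,3,5,7,8}->{1,2,3}; X {4,5,7}->{4,5}; Z {2,3,6,7}->{6,7}
Constraint 2 (U != Z) on D(U)={2,6,7} D(Z)={6,7}: no change
Constraint 3 (V + Z = U) on D(V)={1,2,3} D(Z)={6,7} D(U)={2,6,7}: V {1,2,3}->{1}; Z {6,7}->{6}; U {2,6,7}->{7}
So after constraint 3: D(U) = {7}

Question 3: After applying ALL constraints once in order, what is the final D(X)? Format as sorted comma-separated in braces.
Constraint 1 (V + X = Z) on D(V)={1,2,3,5,7,8} D(X)={4,5,7} D(Z)={2,3,6,7}: V {1,2,3,5,7,8}->{1,2,3}; X {4,5,7}->{4,5}; Z {2,3,6,7}->{6,7}
Constraint 2 (U != Z) on D(U)={2,6,7} D(Z)={6,7}: no change
Constraint 3 (V + Z = U) on D(V)={1,2,3} D(Z)={6,7} D(U)={2,6,7}: V {1,2,3}->{1}; Z {6,7}->{6}; U {2,6,7}->{7}
So after all 3 constraints: D(X) = {4,5}

Answer: {4,5}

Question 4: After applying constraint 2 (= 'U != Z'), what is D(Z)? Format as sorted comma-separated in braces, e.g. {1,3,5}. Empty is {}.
Constraint 1 (V + X = Z) on D(V)={1,2,3,5,7,8} D(X)={4,5,7} D(Z)={2,3,6,7}: V {1,2,3,5,7,8}->{1,2,3}; X {4,5,7}->{4,5}; Z {2,3,6,7}->{6,7}
Constraint 2 (U != Z) on D(U)={2,6,7} D(Z)={6,7}: no change
So after constraint 2: D(Z) = {6,7}

Answer: {6,7}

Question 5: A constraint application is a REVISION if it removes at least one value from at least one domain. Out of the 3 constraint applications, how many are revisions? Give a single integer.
Constraint 1 (V + X = Z) on D(V)={1,2,3,5,7,8} D(X)={4,5,7} D(Z)={2,3,6,7}: V {1,2,3,5,7,8}->{1,2,3}; X {4,5,7}->{4,5}; Z {2,3,6,7}->{6,7} => REVISION
Constraint 2 (U != Z) on D(U)={2,6,7} D(Z)={6,7}: no change => not a revision
Constraint 3 (V + Z = U) on D(V)={1,2,3} D(Z)={6,7} D(U)={2,6,7}: V {1,2,3}->{1}; Z {6,7}->{6}; U {2,6,7}->{7} => REVISION
Total revisions = 2

Answer: 2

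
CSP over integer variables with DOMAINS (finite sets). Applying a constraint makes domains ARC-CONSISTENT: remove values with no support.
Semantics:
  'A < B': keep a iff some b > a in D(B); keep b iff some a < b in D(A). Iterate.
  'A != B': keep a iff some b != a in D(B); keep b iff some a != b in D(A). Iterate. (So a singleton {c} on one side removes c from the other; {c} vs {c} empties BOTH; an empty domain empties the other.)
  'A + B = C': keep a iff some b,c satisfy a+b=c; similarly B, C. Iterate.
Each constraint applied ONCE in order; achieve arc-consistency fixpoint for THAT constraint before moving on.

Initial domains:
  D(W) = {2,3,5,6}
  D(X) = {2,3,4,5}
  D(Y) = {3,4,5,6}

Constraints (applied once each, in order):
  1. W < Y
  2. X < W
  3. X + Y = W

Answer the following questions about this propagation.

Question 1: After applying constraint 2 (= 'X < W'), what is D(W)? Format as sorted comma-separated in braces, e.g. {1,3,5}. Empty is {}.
Answer: {3,5}

Derivation:
Constraint 1 (W < Y) on D(W)={2,3,5,6} D(Y)={3,4,5,6}: W {2,3,5,6}->{2,3,5}
Constraint 2 (X < W) on D(X)={2,3,4,5} D(W)={2,3,5}: X {2,3,4,5}->{2,3,4}; W {2,3,5}->{3,5}
So after constraint 2: D(W) = {3,5}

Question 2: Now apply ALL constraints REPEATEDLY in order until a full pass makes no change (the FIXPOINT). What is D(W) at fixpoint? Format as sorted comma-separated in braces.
pass 0 (initial): D(W)={2,3,5,6}
pass 1: W {2,3,5,6}->{5}; X {2,3,4,5}->{2}; Y {3,4,5,6}->{3}
pass 2: W {5}->{}; X {2}->{}; Y {3}->{}
pass 3: no change
Fixpoint after 3 passes: D(W) = {}

Answer: {}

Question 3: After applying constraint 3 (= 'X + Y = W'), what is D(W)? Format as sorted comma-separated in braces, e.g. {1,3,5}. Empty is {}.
Answer: {5}

Derivation:
Constraint 1 (W < Y) on D(W)={2,3,5,6} D(Y)={3,4,5,6}: W {2,3,5,6}->{2,3,5}
Constraint 2 (X < W) on D(X)={2,3,4,5} D(W)={2,3,5}: X {2,3,4,5}->{2,3,4}; W {2,3,5}->{3,5}
Constraint 3 (X + Y = W) on D(X)={2,3,4} D(Y)={3,4,5,6} D(W)={3,5}: X {2,3,4}->{2}; Y {3,4,5,6}->{3}; W {3,5}->{5}
So after constraint 3: D(W) = {5}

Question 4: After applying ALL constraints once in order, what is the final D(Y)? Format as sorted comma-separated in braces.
Answer: {3}

Derivation:
Constraint 1 (W < Y) on D(W)={2,3,5,6} D(Y)={3,4,5,6}: W {2,3,5,6}->{2,3,5}
Constraint 2 (X < W) on D(X)={2,3,4,5} D(W)={2,3,5}: X {2,3,4,5}->{2,3,4}; W {2,3,5}->{3,5}
Constraint 3 (X + Y = W) on D(X)={2,3,4} D(Y)={3,4,5,6} D(W)={3,5}: X {2,3,4}->{2}; Y {3,4,5,6}->{3}; W {3,5}->{5}
So after all 3 constraints: D(Y) = {3}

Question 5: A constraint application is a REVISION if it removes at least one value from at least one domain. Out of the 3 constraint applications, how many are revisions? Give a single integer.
Answer: 3

Derivation:
Constraint 1 (W < Y) on D(W)={2,3,5,6} D(Y)={3,4,5,6}: W {2,3,5,6}->{2,3,5} => REVISION
Constraint 2 (X < W) on D(X)={2,3,4,5} D(W)={2,3,5}: X {2,3,4,5}->{2,3,4}; W {2,3,5}->{3,5} => REVISION
Constraint 3 (X + Y = W) on D(X)={2,3,4} D(Y)={3,4,5,6} D(W)={3,5}: X {2,3,4}->{2}; Y {3,4,5,6}->{3}; W {3,5}->{5} => REVISION
Total revisions = 3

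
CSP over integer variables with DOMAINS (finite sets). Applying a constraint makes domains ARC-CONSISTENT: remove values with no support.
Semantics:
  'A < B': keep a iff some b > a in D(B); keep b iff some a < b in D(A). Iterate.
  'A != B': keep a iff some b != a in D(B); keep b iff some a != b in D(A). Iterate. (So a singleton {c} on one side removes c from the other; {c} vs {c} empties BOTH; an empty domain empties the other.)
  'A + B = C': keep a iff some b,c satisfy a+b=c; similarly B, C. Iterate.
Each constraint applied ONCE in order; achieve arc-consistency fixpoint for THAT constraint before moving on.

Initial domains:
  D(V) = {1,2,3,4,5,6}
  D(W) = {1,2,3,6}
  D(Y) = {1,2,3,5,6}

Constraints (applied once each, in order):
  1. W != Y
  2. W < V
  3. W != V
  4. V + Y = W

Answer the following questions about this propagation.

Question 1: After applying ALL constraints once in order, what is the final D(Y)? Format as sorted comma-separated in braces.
Answer: {1}

Derivation:
Constraint 1 (W != Y) on D(W)={1,2,3,6} D(Y)={1,2,3,5,6}: no change
Constraint 2 (W < V) on D(W)={1,2,3,6} D(V)={1,2,3,4,5,6}: W {1,2,3,6}->{1,2,3}; V {1,2,3,4,5,6}->{2,3,4,5,6}
Constraint 3 (W != V) on D(W)={1,2,3} D(V)={2,3,4,5,6}: no change
Constraint 4 (V + Y = W) on D(V)={2,3,4,5,6} D(Y)={1,2,3,5,6} D(W)={1,2,3}: V {2,3,4,5,6}->{2}; Y {1,2,3,5,6}->{1}; W {1,2,3}->{3}
So after all 4 constraints: D(Y) = {1}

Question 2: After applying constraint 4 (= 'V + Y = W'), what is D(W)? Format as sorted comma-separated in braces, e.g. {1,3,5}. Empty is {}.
Constraint 1 (W != Y) on D(W)={1,2,3,6} D(Y)={1,2,3,5,6}: no change
Constraint 2 (W < V) on D(W)={1,2,3,6} D(V)={1,2,3,4,5,6}: W {1,2,3,6}->{1,2,3}; V {1,2,3,4,5,6}->{2,3,4,5,6}
Constraint 3 (W != V) on D(W)={1,2,3} D(V)={2,3,4,5,6}: no change
Constraint 4 (V + Y = W) on D(V)={2,3,4,5,6} D(Y)={1,2,3,5,6} D(W)={1,2,3}: V {2,3,4,5,6}->{2}; Y {1,2,3,5,6}->{1}; W {1,2,3}->{3}
So after constraint 4: D(W) = {3}

Answer: {3}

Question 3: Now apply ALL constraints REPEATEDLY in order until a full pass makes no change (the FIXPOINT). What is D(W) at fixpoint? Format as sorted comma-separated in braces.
pass 0 (initial): D(W)={1,2,3,6}
pass 1: V {1,2,3,4,5,6}->{2}; W {1,2,3,6}->{3}; Y {1,2,3,5,6}->{1}
pass 2: V {2}->{}; W {3}->{}; Y {1}->{}
pass 3: no change
Fixpoint after 3 passes: D(W) = {}

Answer: {}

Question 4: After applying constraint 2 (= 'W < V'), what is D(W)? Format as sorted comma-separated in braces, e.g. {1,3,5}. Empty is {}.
Constraint 1 (W != Y) on D(W)={1,2,3,6} D(Y)={1,2,3,5,6}: no change
Constraint 2 (W < V) on D(W)={1,2,3,6} D(V)={1,2,3,4,5,6}: W {1,2,3,6}->{1,2,3}; V {1,2,3,4,5,6}->{2,3,4,5,6}
So after constraint 2: D(W) = {1,2,3}

Answer: {1,2,3}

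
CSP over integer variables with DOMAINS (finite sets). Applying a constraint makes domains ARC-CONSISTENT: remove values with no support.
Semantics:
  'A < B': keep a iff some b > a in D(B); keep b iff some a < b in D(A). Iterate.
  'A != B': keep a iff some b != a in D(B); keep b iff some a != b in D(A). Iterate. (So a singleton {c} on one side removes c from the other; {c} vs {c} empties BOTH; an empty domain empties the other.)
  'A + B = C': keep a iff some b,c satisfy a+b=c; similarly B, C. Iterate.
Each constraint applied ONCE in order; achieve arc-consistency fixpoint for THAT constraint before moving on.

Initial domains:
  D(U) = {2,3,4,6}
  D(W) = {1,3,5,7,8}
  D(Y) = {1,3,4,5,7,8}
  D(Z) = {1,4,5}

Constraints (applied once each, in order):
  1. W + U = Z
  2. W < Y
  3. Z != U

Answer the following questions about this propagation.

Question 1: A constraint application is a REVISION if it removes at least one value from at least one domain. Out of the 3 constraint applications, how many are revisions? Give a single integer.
Constraint 1 (W + U = Z) on D(W)={1,3,5,7,8} D(U)={2,3,4,6} D(Z)={1,4,5}: W {1,3,5,7,8}->{1,3}; U {2,3,4,6}->{2,3,4}; Z {1,4,5}->{4,5} => REVISION
Constraint 2 (W < Y) on D(W)={1,3} D(Y)={1,3,4,5,7,8}: Y {1,3,4,5,7,8}->{3,4,5,7,8} => REVISION
Constraint 3 (Z != U) on D(Z)={4,5} D(U)={2,3,4}: no change => not a revision
Total revisions = 2

Answer: 2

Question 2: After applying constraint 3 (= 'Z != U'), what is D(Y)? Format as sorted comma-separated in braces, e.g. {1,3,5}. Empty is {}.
Answer: {3,4,5,7,8}

Derivation:
Constraint 1 (W + U = Z) on D(W)={1,3,5,7,8} D(U)={2,3,4,6} D(Z)={1,4,5}: W {1,3,5,7,8}->{1,3}; U {2,3,4,6}->{2,3,4}; Z {1,4,5}->{4,5}
Constraint 2 (W < Y) on D(W)={1,3} D(Y)={1,3,4,5,7,8}: Y {1,3,4,5,7,8}->{3,4,5,7,8}
Constraint 3 (Z != U) on D(Z)={4,5} D(U)={2,3,4}: no change
So after constraint 3: D(Y) = {3,4,5,7,8}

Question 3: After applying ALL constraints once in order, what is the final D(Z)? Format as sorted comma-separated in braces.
Answer: {4,5}

Derivation:
Constraint 1 (W + U = Z) on D(W)={1,3,5,7,8} D(U)={2,3,4,6} D(Z)={1,4,5}: W {1,3,5,7,8}->{1,3}; U {2,3,4,6}->{2,3,4}; Z {1,4,5}->{4,5}
Constraint 2 (W < Y) on D(W)={1,3} D(Y)={1,3,4,5,7,8}: Y {1,3,4,5,7,8}->{3,4,5,7,8}
Constraint 3 (Z != U) on D(Z)={4,5} D(U)={2,3,4}: no change
So after all 3 constraints: D(Z) = {4,5}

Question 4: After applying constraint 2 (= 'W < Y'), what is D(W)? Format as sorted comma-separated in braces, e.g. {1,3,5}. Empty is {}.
Constraint 1 (W + U = Z) on D(W)={1,3,5,7,8} D(U)={2,3,4,6} D(Z)={1,4,5}: W {1,3,5,7,8}->{1,3}; U {2,3,4,6}->{2,3,4}; Z {1,4,5}->{4,5}
Constraint 2 (W < Y) on D(W)={1,3} D(Y)={1,3,4,5,7,8}: Y {1,3,4,5,7,8}->{3,4,5,7,8}
So after constraint 2: D(W) = {1,3}

Answer: {1,3}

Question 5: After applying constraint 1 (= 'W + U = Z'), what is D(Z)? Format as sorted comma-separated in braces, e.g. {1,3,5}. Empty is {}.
Answer: {4,5}

Derivation:
Constraint 1 (W + U = Z) on D(W)={1,3,5,7,8} D(U)={2,3,4,6} D(Z)={1,4,5}: W {1,3,5,7,8}->{1,3}; U {2,3,4,6}->{2,3,4}; Z {1,4,5}->{4,5}
So after constraint 1: D(Z) = {4,5}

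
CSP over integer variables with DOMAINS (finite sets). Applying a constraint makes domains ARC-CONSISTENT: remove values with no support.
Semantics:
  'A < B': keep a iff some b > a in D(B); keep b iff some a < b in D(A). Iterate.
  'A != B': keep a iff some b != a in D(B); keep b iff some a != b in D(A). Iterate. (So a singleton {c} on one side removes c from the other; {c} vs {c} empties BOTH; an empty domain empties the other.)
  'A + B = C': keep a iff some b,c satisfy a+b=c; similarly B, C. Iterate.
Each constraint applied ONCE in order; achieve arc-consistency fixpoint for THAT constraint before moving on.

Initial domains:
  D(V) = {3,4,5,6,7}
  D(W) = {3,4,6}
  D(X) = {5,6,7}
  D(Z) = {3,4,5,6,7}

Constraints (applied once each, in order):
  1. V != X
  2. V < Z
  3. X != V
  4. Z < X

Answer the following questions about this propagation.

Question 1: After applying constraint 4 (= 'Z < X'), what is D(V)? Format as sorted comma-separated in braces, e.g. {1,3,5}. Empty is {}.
Constraint 1 (V != X) on D(V)={3,4,5,6,7} D(X)={5,6,7}: no change
Constraint 2 (V < Z) on D(V)={3,4,5,6,7} D(Z)={3,4,5,6,7}: V {3,4,5,6,7}->{3,4,5,6}; Z {3,4,5,6,7}->{4,5,6,7}
Constraint 3 (X != V) on D(X)={5,6,7} D(V)={3,4,5,6}: no change
Constraint 4 (Z < X) on D(Z)={4,5,6,7} D(X)={5,6,7}: Z {4,5,6,7}->{4,5,6}
So after constraint 4: D(V) = {3,4,5,6}

Answer: {3,4,5,6}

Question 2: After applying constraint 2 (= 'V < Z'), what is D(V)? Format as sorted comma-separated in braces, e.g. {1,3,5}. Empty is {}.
Constraint 1 (V != X) on D(V)={3,4,5,6,7} D(X)={5,6,7}: no change
Constraint 2 (V < Z) on D(V)={3,4,5,6,7} D(Z)={3,4,5,6,7}: V {3,4,5,6,7}->{3,4,5,6}; Z {3,4,5,6,7}->{4,5,6,7}
So after constraint 2: D(V) = {3,4,5,6}

Answer: {3,4,5,6}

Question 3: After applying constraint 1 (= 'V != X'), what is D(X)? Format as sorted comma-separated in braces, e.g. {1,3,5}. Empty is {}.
Answer: {5,6,7}

Derivation:
Constraint 1 (V != X) on D(V)={3,4,5,6,7} D(X)={5,6,7}: no change
So after constraint 1: D(X) = {5,6,7}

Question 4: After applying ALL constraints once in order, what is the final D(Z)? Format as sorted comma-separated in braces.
Answer: {4,5,6}

Derivation:
Constraint 1 (V != X) on D(V)={3,4,5,6,7} D(X)={5,6,7}: no change
Constraint 2 (V < Z) on D(V)={3,4,5,6,7} D(Z)={3,4,5,6,7}: V {3,4,5,6,7}->{3,4,5,6}; Z {3,4,5,6,7}->{4,5,6,7}
Constraint 3 (X != V) on D(X)={5,6,7} D(V)={3,4,5,6}: no change
Constraint 4 (Z < X) on D(Z)={4,5,6,7} D(X)={5,6,7}: Z {4,5,6,7}->{4,5,6}
So after all 4 constraints: D(Z) = {4,5,6}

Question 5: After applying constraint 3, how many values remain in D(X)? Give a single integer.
Answer: 3

Derivation:
Constraint 1 (V != X) on D(V)={3,4,5,6,7} D(X)={5,6,7}: no change
Constraint 2 (V < Z) on D(V)={3,4,5,6,7} D(Z)={3,4,5,6,7}: V {3,4,5,6,7}->{3,4,5,6}; Z {3,4,5,6,7}->{4,5,6,7}
Constraint 3 (X != V) on D(X)={5,6,7} D(V)={3,4,5,6}: no change
So after constraint 3: D(X)={5,6,7}, size = 3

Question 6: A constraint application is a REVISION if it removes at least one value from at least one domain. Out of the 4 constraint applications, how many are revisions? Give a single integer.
Constraint 1 (V != X) on D(V)={3,4,5,6,7} D(X)={5,6,7}: no change => not a revision
Constraint 2 (V < Z) on D(V)={3,4,5,6,7} D(Z)={3,4,5,6,7}: V {3,4,5,6,7}->{3,4,5,6}; Z {3,4,5,6,7}->{4,5,6,7} => REVISION
Constraint 3 (X != V) on D(X)={5,6,7} D(V)={3,4,5,6}: no change => not a revision
Constraint 4 (Z < X) on D(Z)={4,5,6,7} D(X)={5,6,7}: Z {4,5,6,7}->{4,5,6} => REVISION
Total revisions = 2

Answer: 2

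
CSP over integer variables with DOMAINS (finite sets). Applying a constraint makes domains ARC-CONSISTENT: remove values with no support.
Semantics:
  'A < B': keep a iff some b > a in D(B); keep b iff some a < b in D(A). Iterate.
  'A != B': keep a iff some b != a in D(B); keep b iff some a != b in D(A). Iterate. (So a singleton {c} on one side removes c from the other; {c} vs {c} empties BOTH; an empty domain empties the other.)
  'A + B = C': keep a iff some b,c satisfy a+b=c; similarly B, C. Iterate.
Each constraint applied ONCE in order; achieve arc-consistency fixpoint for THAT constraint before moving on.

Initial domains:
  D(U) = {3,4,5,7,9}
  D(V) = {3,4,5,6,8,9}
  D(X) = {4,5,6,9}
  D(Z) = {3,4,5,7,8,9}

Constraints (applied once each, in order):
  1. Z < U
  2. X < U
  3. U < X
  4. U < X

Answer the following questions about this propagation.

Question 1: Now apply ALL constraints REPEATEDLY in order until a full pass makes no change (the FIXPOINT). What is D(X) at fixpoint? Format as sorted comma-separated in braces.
pass 0 (initial): D(X)={4,5,6,9}
pass 1: U {3,4,5,7,9}->{5}; X {4,5,6,9}->{6}; Z {3,4,5,7,8,9}->{3,4,5,7,8}
pass 2: U {5}->{}; X {6}->{}; Z {3,4,5,7,8}->{3,4}
pass 3: Z {3,4}->{}
pass 4: no change
Fixpoint after 4 passes: D(X) = {}

Answer: {}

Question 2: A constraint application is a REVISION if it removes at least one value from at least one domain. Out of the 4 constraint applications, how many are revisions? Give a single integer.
Constraint 1 (Z < U) on D(Z)={3,4,5,7,8,9} D(U)={3,4,5,7,9}: Z {3,4,5,7,8,9}->{3,4,5,7,8}; U {3,4,5,7,9}->{4,5,7,9} => REVISION
Constraint 2 (X < U) on D(X)={4,5,6,9} D(U)={4,5,7,9}: X {4,5,6,9}->{4,5,6}; U {4,5,7,9}->{5,7,9} => REVISION
Constraint 3 (U < X) on D(U)={5,7,9} D(X)={4,5,6}: U {5,7,9}->{5}; X {4,5,6}->{6} => REVISION
Constraint 4 (U < X) on D(U)={5} D(X)={6}: no change => not a revision
Total revisions = 3

Answer: 3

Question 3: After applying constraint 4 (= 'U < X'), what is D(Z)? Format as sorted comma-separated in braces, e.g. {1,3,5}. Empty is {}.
Answer: {3,4,5,7,8}

Derivation:
Constraint 1 (Z < U) on D(Z)={3,4,5,7,8,9} D(U)={3,4,5,7,9}: Z {3,4,5,7,8,9}->{3,4,5,7,8}; U {3,4,5,7,9}->{4,5,7,9}
Constraint 2 (X < U) on D(X)={4,5,6,9} D(U)={4,5,7,9}: X {4,5,6,9}->{4,5,6}; U {4,5,7,9}->{5,7,9}
Constraint 3 (U < X) on D(U)={5,7,9} D(X)={4,5,6}: U {5,7,9}->{5}; X {4,5,6}->{6}
Constraint 4 (U < X) on D(U)={5} D(X)={6}: no change
So after constraint 4: D(Z) = {3,4,5,7,8}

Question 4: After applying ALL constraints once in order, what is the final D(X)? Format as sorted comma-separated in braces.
Constraint 1 (Z < U) on D(Z)={3,4,5,7,8,9} D(U)={3,4,5,7,9}: Z {3,4,5,7,8,9}->{3,4,5,7,8}; U {3,4,5,7,9}->{4,5,7,9}
Constraint 2 (X < U) on D(X)={4,5,6,9} D(U)={4,5,7,9}: X {4,5,6,9}->{4,5,6}; U {4,5,7,9}->{5,7,9}
Constraint 3 (U < X) on D(U)={5,7,9} D(X)={4,5,6}: U {5,7,9}->{5}; X {4,5,6}->{6}
Constraint 4 (U < X) on D(U)={5} D(X)={6}: no change
So after all 4 constraints: D(X) = {6}

Answer: {6}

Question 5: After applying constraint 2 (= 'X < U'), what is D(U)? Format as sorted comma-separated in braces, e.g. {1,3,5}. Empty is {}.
Constraint 1 (Z < U) on D(Z)={3,4,5,7,8,9} D(U)={3,4,5,7,9}: Z {3,4,5,7,8,9}->{3,4,5,7,8}; U {3,4,5,7,9}->{4,5,7,9}
Constraint 2 (X < U) on D(X)={4,5,6,9} D(U)={4,5,7,9}: X {4,5,6,9}->{4,5,6}; U {4,5,7,9}->{5,7,9}
So after constraint 2: D(U) = {5,7,9}

Answer: {5,7,9}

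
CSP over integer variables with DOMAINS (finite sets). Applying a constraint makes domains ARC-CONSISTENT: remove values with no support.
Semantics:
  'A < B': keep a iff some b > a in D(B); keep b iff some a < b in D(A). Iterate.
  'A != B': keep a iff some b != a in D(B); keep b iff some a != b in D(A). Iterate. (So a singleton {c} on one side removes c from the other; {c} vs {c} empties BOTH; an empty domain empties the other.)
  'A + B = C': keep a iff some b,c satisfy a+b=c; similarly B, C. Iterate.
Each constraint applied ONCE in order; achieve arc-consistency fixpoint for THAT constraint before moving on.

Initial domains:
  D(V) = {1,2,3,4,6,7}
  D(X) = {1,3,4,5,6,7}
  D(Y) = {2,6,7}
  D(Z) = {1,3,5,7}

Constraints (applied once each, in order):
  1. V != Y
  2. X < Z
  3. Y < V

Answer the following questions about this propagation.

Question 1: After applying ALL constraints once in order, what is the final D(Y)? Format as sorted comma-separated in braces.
Answer: {2,6}

Derivation:
Constraint 1 (V != Y) on D(V)={1,2,3,4,6,7} D(Y)={2,6,7}: no change
Constraint 2 (X < Z) on D(X)={1,3,4,5,6,7} D(Z)={1,3,5,7}: X {1,3,4,5,6,7}->{1,3,4,5,6}; Z {1,3,5,7}->{3,5,7}
Constraint 3 (Y < V) on D(Y)={2,6,7} D(V)={1,2,3,4,6,7}: Y {2,6,7}->{2,6}; V {1,2,3,4,6,7}->{3,4,6,7}
So after all 3 constraints: D(Y) = {2,6}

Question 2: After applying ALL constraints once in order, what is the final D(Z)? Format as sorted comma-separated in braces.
Answer: {3,5,7}

Derivation:
Constraint 1 (V != Y) on D(V)={1,2,3,4,6,7} D(Y)={2,6,7}: no change
Constraint 2 (X < Z) on D(X)={1,3,4,5,6,7} D(Z)={1,3,5,7}: X {1,3,4,5,6,7}->{1,3,4,5,6}; Z {1,3,5,7}->{3,5,7}
Constraint 3 (Y < V) on D(Y)={2,6,7} D(V)={1,2,3,4,6,7}: Y {2,6,7}->{2,6}; V {1,2,3,4,6,7}->{3,4,6,7}
So after all 3 constraints: D(Z) = {3,5,7}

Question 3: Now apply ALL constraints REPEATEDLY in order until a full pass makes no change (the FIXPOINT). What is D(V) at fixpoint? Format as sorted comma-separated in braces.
Answer: {3,4,6,7}

Derivation:
pass 0 (initial): D(V)={1,2,3,4,6,7}
pass 1: V {1,2,3,4,6,7}->{3,4,6,7}; X {1,3,4,5,6,7}->{1,3,4,5,6}; Y {2,6,7}->{2,6}; Z {1,3,5,7}->{3,5,7}
pass 2: no change
Fixpoint after 2 passes: D(V) = {3,4,6,7}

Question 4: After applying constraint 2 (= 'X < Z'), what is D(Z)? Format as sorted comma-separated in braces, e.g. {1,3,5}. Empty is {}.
Answer: {3,5,7}

Derivation:
Constraint 1 (V != Y) on D(V)={1,2,3,4,6,7} D(Y)={2,6,7}: no change
Constraint 2 (X < Z) on D(X)={1,3,4,5,6,7} D(Z)={1,3,5,7}: X {1,3,4,5,6,7}->{1,3,4,5,6}; Z {1,3,5,7}->{3,5,7}
So after constraint 2: D(Z) = {3,5,7}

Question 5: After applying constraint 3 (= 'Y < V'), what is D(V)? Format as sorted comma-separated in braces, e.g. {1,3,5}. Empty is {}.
Answer: {3,4,6,7}

Derivation:
Constraint 1 (V != Y) on D(V)={1,2,3,4,6,7} D(Y)={2,6,7}: no change
Constraint 2 (X < Z) on D(X)={1,3,4,5,6,7} D(Z)={1,3,5,7}: X {1,3,4,5,6,7}->{1,3,4,5,6}; Z {1,3,5,7}->{3,5,7}
Constraint 3 (Y < V) on D(Y)={2,6,7} D(V)={1,2,3,4,6,7}: Y {2,6,7}->{2,6}; V {1,2,3,4,6,7}->{3,4,6,7}
So after constraint 3: D(V) = {3,4,6,7}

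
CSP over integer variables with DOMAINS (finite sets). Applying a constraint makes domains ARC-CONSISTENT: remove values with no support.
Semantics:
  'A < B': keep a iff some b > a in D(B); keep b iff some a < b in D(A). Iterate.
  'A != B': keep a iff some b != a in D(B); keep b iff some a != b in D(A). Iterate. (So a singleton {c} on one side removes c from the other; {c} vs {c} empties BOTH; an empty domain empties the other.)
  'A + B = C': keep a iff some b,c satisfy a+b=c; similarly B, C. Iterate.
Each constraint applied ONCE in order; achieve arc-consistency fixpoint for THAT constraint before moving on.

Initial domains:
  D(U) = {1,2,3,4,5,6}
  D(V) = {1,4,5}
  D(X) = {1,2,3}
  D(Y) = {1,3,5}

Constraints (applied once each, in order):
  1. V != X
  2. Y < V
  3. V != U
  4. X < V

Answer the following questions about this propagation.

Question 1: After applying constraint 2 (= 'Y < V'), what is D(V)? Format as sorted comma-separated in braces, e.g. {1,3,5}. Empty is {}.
Answer: {4,5}

Derivation:
Constraint 1 (V != X) on D(V)={1,4,5} D(X)={1,2,3}: no change
Constraint 2 (Y < V) on D(Y)={1,3,5} D(V)={1,4,5}: Y {1,3,5}->{1,3}; V {1,4,5}->{4,5}
So after constraint 2: D(V) = {4,5}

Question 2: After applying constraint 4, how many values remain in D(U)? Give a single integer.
Constraint 1 (V != X) on D(V)={1,4,5} D(X)={1,2,3}: no change
Constraint 2 (Y < V) on D(Y)={1,3,5} D(V)={1,4,5}: Y {1,3,5}->{1,3}; V {1,4,5}->{4,5}
Constraint 3 (V != U) on D(V)={4,5} D(U)={1,2,3,4,5,6}: no change
Constraint 4 (X < V) on D(X)={1,2,3} D(V)={4,5}: no change
So after constraint 4: D(U)={1,2,3,4,5,6}, size = 6

Answer: 6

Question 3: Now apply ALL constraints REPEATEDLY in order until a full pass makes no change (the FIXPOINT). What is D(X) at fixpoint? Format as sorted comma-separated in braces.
pass 0 (initial): D(X)={1,2,3}
pass 1: V {1,4,5}->{4,5}; Y {1,3,5}->{1,3}
pass 2: no change
Fixpoint after 2 passes: D(X) = {1,2,3}

Answer: {1,2,3}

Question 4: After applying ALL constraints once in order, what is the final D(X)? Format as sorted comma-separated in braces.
Constraint 1 (V != X) on D(V)={1,4,5} D(X)={1,2,3}: no change
Constraint 2 (Y < V) on D(Y)={1,3,5} D(V)={1,4,5}: Y {1,3,5}->{1,3}; V {1,4,5}->{4,5}
Constraint 3 (V != U) on D(V)={4,5} D(U)={1,2,3,4,5,6}: no change
Constraint 4 (X < V) on D(X)={1,2,3} D(V)={4,5}: no change
So after all 4 constraints: D(X) = {1,2,3}

Answer: {1,2,3}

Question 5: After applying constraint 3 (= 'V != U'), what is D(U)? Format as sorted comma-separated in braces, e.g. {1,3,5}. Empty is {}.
Constraint 1 (V != X) on D(V)={1,4,5} D(X)={1,2,3}: no change
Constraint 2 (Y < V) on D(Y)={1,3,5} D(V)={1,4,5}: Y {1,3,5}->{1,3}; V {1,4,5}->{4,5}
Constraint 3 (V != U) on D(V)={4,5} D(U)={1,2,3,4,5,6}: no change
So after constraint 3: D(U) = {1,2,3,4,5,6}

Answer: {1,2,3,4,5,6}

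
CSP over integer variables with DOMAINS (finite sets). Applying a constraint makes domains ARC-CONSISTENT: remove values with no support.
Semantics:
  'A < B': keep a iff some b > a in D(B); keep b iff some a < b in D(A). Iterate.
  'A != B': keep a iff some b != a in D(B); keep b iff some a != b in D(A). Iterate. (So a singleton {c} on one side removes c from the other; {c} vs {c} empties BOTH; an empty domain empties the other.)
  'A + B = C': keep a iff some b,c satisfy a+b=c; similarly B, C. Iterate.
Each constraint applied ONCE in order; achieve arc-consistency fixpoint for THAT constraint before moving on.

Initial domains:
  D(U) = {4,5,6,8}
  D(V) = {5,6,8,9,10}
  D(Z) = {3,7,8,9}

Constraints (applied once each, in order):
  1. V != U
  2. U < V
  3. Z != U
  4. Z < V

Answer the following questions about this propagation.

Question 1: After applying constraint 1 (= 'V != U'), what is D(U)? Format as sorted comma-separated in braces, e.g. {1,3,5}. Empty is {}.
Constraint 1 (V != U) on D(V)={5,6,8,9,10} D(U)={4,5,6,8}: no change
So after constraint 1: D(U) = {4,5,6,8}

Answer: {4,5,6,8}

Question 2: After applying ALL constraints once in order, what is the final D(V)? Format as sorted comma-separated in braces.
Constraint 1 (V != U) on D(V)={5,6,8,9,10} D(U)={4,5,6,8}: no change
Constraint 2 (U < V) on D(U)={4,5,6,8} D(V)={5,6,8,9,10}: no change
Constraint 3 (Z != U) on D(Z)={3,7,8,9} D(U)={4,5,6,8}: no change
Constraint 4 (Z < V) on D(Z)={3,7,8,9} D(V)={5,6,8,9,10}: no change
So after all 4 constraints: D(V) = {5,6,8,9,10}

Answer: {5,6,8,9,10}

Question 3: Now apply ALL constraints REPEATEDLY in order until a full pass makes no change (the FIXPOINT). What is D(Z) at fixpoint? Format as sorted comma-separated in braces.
pass 0 (initial): D(Z)={3,7,8,9}
pass 1: no change
Fixpoint after 1 passes: D(Z) = {3,7,8,9}

Answer: {3,7,8,9}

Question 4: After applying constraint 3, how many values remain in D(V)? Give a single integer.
Answer: 5

Derivation:
Constraint 1 (V != U) on D(V)={5,6,8,9,10} D(U)={4,5,6,8}: no change
Constraint 2 (U < V) on D(U)={4,5,6,8} D(V)={5,6,8,9,10}: no change
Constraint 3 (Z != U) on D(Z)={3,7,8,9} D(U)={4,5,6,8}: no change
So after constraint 3: D(V)={5,6,8,9,10}, size = 5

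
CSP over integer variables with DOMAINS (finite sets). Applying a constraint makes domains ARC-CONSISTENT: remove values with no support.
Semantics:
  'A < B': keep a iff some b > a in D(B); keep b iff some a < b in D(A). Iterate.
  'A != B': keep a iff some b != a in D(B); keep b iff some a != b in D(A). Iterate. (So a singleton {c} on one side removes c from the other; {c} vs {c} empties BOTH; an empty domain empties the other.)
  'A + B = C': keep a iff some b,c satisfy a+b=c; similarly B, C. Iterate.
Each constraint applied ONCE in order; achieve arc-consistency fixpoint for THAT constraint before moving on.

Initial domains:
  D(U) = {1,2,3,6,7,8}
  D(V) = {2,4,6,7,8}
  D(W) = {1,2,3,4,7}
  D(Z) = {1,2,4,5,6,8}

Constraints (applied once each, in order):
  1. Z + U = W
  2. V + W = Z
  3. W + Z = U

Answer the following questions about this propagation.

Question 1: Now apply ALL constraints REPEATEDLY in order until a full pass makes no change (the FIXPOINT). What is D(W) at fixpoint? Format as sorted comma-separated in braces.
Answer: {}

Derivation:
pass 0 (initial): D(W)={1,2,3,4,7}
pass 1: U {1,2,3,6,7,8}->{6}; V {2,4,6,7,8}->{2,4}; W {1,2,3,4,7}->{2}; Z {1,2,4,5,6,8}->{4}
pass 2: U {6}->{}; V {2,4}->{}; W {2}->{}; Z {4}->{}
pass 3: no change
Fixpoint after 3 passes: D(W) = {}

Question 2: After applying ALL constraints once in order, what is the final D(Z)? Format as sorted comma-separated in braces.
Constraint 1 (Z + U = W) on D(Z)={1,2,4,5,6,8} D(U)={1,2,3,6,7,8} D(W)={1,2,3,4,7}: Z {1,2,4,5,6,8}->{1,2,4,5,6}; U {1,2,3,6,7,8}->{1,2,3,6}; W {1,2,3,4,7}->{2,3,4,7}
Constraint 2 (V + W = Z) on D(V)={2,4,6,7,8} D(W)={2,3,4,7} D(Z)={1,2,4,5,6}: V {2,4,6,7,8}->{2,4}; W {2,3,4,7}->{2,3,4}; Z {1,2,4,5,6}->{4,5,6}
Constraint 3 (W + Z = U) on D(W)={2,3,4} D(Z)={4,5,6} D(U)={1,2,3,6}: W {2,3,4}->{2}; Z {4,5,6}->{4}; U {1,2,3,6}->{6}
So after all 3 constraints: D(Z) = {4}

Answer: {4}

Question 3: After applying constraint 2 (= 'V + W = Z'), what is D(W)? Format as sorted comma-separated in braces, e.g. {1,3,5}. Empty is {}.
Constraint 1 (Z + U = W) on D(Z)={1,2,4,5,6,8} D(U)={1,2,3,6,7,8} D(W)={1,2,3,4,7}: Z {1,2,4,5,6,8}->{1,2,4,5,6}; U {1,2,3,6,7,8}->{1,2,3,6}; W {1,2,3,4,7}->{2,3,4,7}
Constraint 2 (V + W = Z) on D(V)={2,4,6,7,8} D(W)={2,3,4,7} D(Z)={1,2,4,5,6}: V {2,4,6,7,8}->{2,4}; W {2,3,4,7}->{2,3,4}; Z {1,2,4,5,6}->{4,5,6}
So after constraint 2: D(W) = {2,3,4}

Answer: {2,3,4}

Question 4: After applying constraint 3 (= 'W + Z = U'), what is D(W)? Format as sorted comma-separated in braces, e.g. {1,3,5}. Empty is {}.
Answer: {2}

Derivation:
Constraint 1 (Z + U = W) on D(Z)={1,2,4,5,6,8} D(U)={1,2,3,6,7,8} D(W)={1,2,3,4,7}: Z {1,2,4,5,6,8}->{1,2,4,5,6}; U {1,2,3,6,7,8}->{1,2,3,6}; W {1,2,3,4,7}->{2,3,4,7}
Constraint 2 (V + W = Z) on D(V)={2,4,6,7,8} D(W)={2,3,4,7} D(Z)={1,2,4,5,6}: V {2,4,6,7,8}->{2,4}; W {2,3,4,7}->{2,3,4}; Z {1,2,4,5,6}->{4,5,6}
Constraint 3 (W + Z = U) on D(W)={2,3,4} D(Z)={4,5,6} D(U)={1,2,3,6}: W {2,3,4}->{2}; Z {4,5,6}->{4}; U {1,2,3,6}->{6}
So after constraint 3: D(W) = {2}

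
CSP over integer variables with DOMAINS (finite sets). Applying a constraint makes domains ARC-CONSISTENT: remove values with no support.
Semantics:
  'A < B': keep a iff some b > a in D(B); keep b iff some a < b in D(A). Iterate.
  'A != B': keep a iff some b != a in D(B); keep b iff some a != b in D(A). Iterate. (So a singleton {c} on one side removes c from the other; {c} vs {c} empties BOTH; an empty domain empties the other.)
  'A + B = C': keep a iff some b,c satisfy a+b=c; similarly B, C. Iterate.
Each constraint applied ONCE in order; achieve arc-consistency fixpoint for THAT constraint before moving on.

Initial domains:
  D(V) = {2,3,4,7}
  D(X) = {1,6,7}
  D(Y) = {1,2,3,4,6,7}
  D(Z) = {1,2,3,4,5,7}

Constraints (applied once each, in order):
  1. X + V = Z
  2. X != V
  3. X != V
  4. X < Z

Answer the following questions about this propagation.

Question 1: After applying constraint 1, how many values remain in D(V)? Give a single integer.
Constraint 1 (X + V = Z) on D(X)={1,6,7} D(V)={2,3,4,7} D(Z)={1,2,3,4,5,7}: X {1,6,7}->{1}; V {2,3,4,7}->{2,3,4}; Z {1,2,3,4,5,7}->{3,4,5}
So after constraint 1: D(V)={2,3,4}, size = 3

Answer: 3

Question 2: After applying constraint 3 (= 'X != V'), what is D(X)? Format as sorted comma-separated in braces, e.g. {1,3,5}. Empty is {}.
Answer: {1}

Derivation:
Constraint 1 (X + V = Z) on D(X)={1,6,7} D(V)={2,3,4,7} D(Z)={1,2,3,4,5,7}: X {1,6,7}->{1}; V {2,3,4,7}->{2,3,4}; Z {1,2,3,4,5,7}->{3,4,5}
Constraint 2 (X != V) on D(X)={1} D(V)={2,3,4}: no change
Constraint 3 (X != V) on D(X)={1} D(V)={2,3,4}: no change
So after constraint 3: D(X) = {1}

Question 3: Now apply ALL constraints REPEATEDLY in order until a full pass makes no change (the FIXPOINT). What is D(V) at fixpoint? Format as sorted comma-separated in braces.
pass 0 (initial): D(V)={2,3,4,7}
pass 1: V {2,3,4,7}->{2,3,4}; X {1,6,7}->{1}; Z {1,2,3,4,5,7}->{3,4,5}
pass 2: no change
Fixpoint after 2 passes: D(V) = {2,3,4}

Answer: {2,3,4}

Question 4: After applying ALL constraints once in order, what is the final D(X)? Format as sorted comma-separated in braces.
Constraint 1 (X + V = Z) on D(X)={1,6,7} D(V)={2,3,4,7} D(Z)={1,2,3,4,5,7}: X {1,6,7}->{1}; V {2,3,4,7}->{2,3,4}; Z {1,2,3,4,5,7}->{3,4,5}
Constraint 2 (X != V) on D(X)={1} D(V)={2,3,4}: no change
Constraint 3 (X != V) on D(X)={1} D(V)={2,3,4}: no change
Constraint 4 (X < Z) on D(X)={1} D(Z)={3,4,5}: no change
So after all 4 constraints: D(X) = {1}

Answer: {1}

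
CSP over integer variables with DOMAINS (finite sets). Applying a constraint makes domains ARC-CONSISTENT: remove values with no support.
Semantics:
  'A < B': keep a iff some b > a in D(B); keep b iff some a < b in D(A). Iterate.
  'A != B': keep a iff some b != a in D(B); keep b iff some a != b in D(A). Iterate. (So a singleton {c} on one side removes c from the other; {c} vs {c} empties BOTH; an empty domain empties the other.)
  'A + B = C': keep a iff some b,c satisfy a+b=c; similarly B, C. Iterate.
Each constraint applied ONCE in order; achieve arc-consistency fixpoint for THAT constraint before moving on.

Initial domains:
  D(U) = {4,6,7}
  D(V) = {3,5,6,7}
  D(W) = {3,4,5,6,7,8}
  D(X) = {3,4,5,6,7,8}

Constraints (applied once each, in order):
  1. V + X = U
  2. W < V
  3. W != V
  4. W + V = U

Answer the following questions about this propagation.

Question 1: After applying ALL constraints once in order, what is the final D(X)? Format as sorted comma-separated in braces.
Answer: {3,4}

Derivation:
Constraint 1 (V + X = U) on D(V)={3,5,6,7} D(X)={3,4,5,6,7,8} D(U)={4,6,7}: V {3,5,6,7}->{3}; X {3,4,5,6,7,8}->{3,4}; U {4,6,7}->{6,7}
Constraint 2 (W < V) on D(W)={3,4,5,6,7,8} D(V)={3}: W {3,4,5,6,7,8}->{}; V {3}->{}
Constraint 3 (W != V) on D(W)={} D(V)={}: no change
Constraint 4 (W + V = U) on D(W)={} D(V)={} D(U)={6,7}: U {6,7}->{}
So after all 4 constraints: D(X) = {3,4}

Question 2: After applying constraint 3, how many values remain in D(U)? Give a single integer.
Answer: 2

Derivation:
Constraint 1 (V + X = U) on D(V)={3,5,6,7} D(X)={3,4,5,6,7,8} D(U)={4,6,7}: V {3,5,6,7}->{3}; X {3,4,5,6,7,8}->{3,4}; U {4,6,7}->{6,7}
Constraint 2 (W < V) on D(W)={3,4,5,6,7,8} D(V)={3}: W {3,4,5,6,7,8}->{}; V {3}->{}
Constraint 3 (W != V) on D(W)={} D(V)={}: no change
So after constraint 3: D(U)={6,7}, size = 2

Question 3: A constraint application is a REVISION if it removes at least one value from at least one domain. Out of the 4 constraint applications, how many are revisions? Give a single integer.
Answer: 3

Derivation:
Constraint 1 (V + X = U) on D(V)={3,5,6,7} D(X)={3,4,5,6,7,8} D(U)={4,6,7}: V {3,5,6,7}->{3}; X {3,4,5,6,7,8}->{3,4}; U {4,6,7}->{6,7} => REVISION
Constraint 2 (W < V) on D(W)={3,4,5,6,7,8} D(V)={3}: W {3,4,5,6,7,8}->{}; V {3}->{} => REVISION
Constraint 3 (W != V) on D(W)={} D(V)={}: no change => not a revision
Constraint 4 (W + V = U) on D(W)={} D(V)={} D(U)={6,7}: U {6,7}->{} => REVISION
Total revisions = 3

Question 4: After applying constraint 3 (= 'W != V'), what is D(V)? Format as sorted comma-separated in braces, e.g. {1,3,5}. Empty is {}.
Answer: {}

Derivation:
Constraint 1 (V + X = U) on D(V)={3,5,6,7} D(X)={3,4,5,6,7,8} D(U)={4,6,7}: V {3,5,6,7}->{3}; X {3,4,5,6,7,8}->{3,4}; U {4,6,7}->{6,7}
Constraint 2 (W < V) on D(W)={3,4,5,6,7,8} D(V)={3}: W {3,4,5,6,7,8}->{}; V {3}->{}
Constraint 3 (W != V) on D(W)={} D(V)={}: no change
So after constraint 3: D(V) = {}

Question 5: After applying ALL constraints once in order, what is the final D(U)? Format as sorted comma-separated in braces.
Constraint 1 (V + X = U) on D(V)={3,5,6,7} D(X)={3,4,5,6,7,8} D(U)={4,6,7}: V {3,5,6,7}->{3}; X {3,4,5,6,7,8}->{3,4}; U {4,6,7}->{6,7}
Constraint 2 (W < V) on D(W)={3,4,5,6,7,8} D(V)={3}: W {3,4,5,6,7,8}->{}; V {3}->{}
Constraint 3 (W != V) on D(W)={} D(V)={}: no change
Constraint 4 (W + V = U) on D(W)={} D(V)={} D(U)={6,7}: U {6,7}->{}
So after all 4 constraints: D(U) = {}

Answer: {}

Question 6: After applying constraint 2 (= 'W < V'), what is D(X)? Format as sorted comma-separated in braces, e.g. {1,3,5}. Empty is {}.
Answer: {3,4}

Derivation:
Constraint 1 (V + X = U) on D(V)={3,5,6,7} D(X)={3,4,5,6,7,8} D(U)={4,6,7}: V {3,5,6,7}->{3}; X {3,4,5,6,7,8}->{3,4}; U {4,6,7}->{6,7}
Constraint 2 (W < V) on D(W)={3,4,5,6,7,8} D(V)={3}: W {3,4,5,6,7,8}->{}; V {3}->{}
So after constraint 2: D(X) = {3,4}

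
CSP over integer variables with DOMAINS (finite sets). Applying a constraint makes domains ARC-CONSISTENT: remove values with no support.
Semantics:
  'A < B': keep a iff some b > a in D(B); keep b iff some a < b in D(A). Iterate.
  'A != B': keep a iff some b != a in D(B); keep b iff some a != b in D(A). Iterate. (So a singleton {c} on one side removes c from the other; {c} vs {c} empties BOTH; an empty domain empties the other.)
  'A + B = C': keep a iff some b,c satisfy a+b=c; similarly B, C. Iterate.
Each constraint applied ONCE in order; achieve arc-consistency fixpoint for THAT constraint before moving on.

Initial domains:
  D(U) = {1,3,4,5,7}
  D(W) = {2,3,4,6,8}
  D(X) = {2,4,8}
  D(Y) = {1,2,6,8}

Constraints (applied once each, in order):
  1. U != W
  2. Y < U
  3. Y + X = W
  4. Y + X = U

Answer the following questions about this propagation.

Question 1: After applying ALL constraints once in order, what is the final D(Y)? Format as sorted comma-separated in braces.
Answer: {1,2}

Derivation:
Constraint 1 (U != W) on D(U)={1,3,4,5,7} D(W)={2,3,4,6,8}: no change
Constraint 2 (Y < U) on D(Y)={1,2,6,8} D(U)={1,3,4,5,7}: Y {1,2,6,8}->{1,2,6}; U {1,3,4,5,7}->{3,4,5,7}
Constraint 3 (Y + X = W) on D(Y)={1,2,6} D(X)={2,4,8} D(W)={2,3,4,6,8}: X {2,4,8}->{2,4}; W {2,3,4,6,8}->{3,4,6,8}
Constraint 4 (Y + X = U) on D(Y)={1,2,6} D(X)={2,4} D(U)={3,4,5,7}: Y {1,2,6}->{1,2}; U {3,4,5,7}->{3,4,5}
So after all 4 constraints: D(Y) = {1,2}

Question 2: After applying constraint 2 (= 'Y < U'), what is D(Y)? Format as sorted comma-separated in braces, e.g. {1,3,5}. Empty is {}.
Constraint 1 (U != W) on D(U)={1,3,4,5,7} D(W)={2,3,4,6,8}: no change
Constraint 2 (Y < U) on D(Y)={1,2,6,8} D(U)={1,3,4,5,7}: Y {1,2,6,8}->{1,2,6}; U {1,3,4,5,7}->{3,4,5,7}
So after constraint 2: D(Y) = {1,2,6}

Answer: {1,2,6}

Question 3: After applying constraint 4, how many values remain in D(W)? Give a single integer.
Answer: 4

Derivation:
Constraint 1 (U != W) on D(U)={1,3,4,5,7} D(W)={2,3,4,6,8}: no change
Constraint 2 (Y < U) on D(Y)={1,2,6,8} D(U)={1,3,4,5,7}: Y {1,2,6,8}->{1,2,6}; U {1,3,4,5,7}->{3,4,5,7}
Constraint 3 (Y + X = W) on D(Y)={1,2,6} D(X)={2,4,8} D(W)={2,3,4,6,8}: X {2,4,8}->{2,4}; W {2,3,4,6,8}->{3,4,6,8}
Constraint 4 (Y + X = U) on D(Y)={1,2,6} D(X)={2,4} D(U)={3,4,5,7}: Y {1,2,6}->{1,2}; U {3,4,5,7}->{3,4,5}
So after constraint 4: D(W)={3,4,6,8}, size = 4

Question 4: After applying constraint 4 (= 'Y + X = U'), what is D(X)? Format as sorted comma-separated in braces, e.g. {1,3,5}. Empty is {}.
Constraint 1 (U != W) on D(U)={1,3,4,5,7} D(W)={2,3,4,6,8}: no change
Constraint 2 (Y < U) on D(Y)={1,2,6,8} D(U)={1,3,4,5,7}: Y {1,2,6,8}->{1,2,6}; U {1,3,4,5,7}->{3,4,5,7}
Constraint 3 (Y + X = W) on D(Y)={1,2,6} D(X)={2,4,8} D(W)={2,3,4,6,8}: X {2,4,8}->{2,4}; W {2,3,4,6,8}->{3,4,6,8}
Constraint 4 (Y + X = U) on D(Y)={1,2,6} D(X)={2,4} D(U)={3,4,5,7}: Y {1,2,6}->{1,2}; U {3,4,5,7}->{3,4,5}
So after constraint 4: D(X) = {2,4}

Answer: {2,4}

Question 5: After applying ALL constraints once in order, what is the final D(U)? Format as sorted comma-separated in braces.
Constraint 1 (U != W) on D(U)={1,3,4,5,7} D(W)={2,3,4,6,8}: no change
Constraint 2 (Y < U) on D(Y)={1,2,6,8} D(U)={1,3,4,5,7}: Y {1,2,6,8}->{1,2,6}; U {1,3,4,5,7}->{3,4,5,7}
Constraint 3 (Y + X = W) on D(Y)={1,2,6} D(X)={2,4,8} D(W)={2,3,4,6,8}: X {2,4,8}->{2,4}; W {2,3,4,6,8}->{3,4,6,8}
Constraint 4 (Y + X = U) on D(Y)={1,2,6} D(X)={2,4} D(U)={3,4,5,7}: Y {1,2,6}->{1,2}; U {3,4,5,7}->{3,4,5}
So after all 4 constraints: D(U) = {3,4,5}

Answer: {3,4,5}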